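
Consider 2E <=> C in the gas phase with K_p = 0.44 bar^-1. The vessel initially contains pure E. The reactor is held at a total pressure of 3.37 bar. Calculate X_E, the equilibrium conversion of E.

Let X = conversion of E (basis 1 mol E); extent of reaction ξ = 0.5X.
Species balance: n_E = 1 − X; n_C = 0.5X.
n_T = Σnᵢ = 1 − 0.5X.
With p_i = (n_i/n_T)P, K_p = p_C / (p_E^2).
Substituting and setting equal to 0.44 bar^-1 gives a polynomial in X; the root in (0,1) is X = 0.620.

X = 0.620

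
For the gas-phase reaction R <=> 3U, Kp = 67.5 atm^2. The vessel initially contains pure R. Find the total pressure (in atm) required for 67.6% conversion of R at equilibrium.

P = 3.81 atm

Take 1 mol R as basis and let X be its fractional conversion, so ξ = X.
Species balance: n_R = 1 − X; n_U = 3X.
Summing: n_T = 1 + 2X.
Kp = p_U^3 / (p_R) with p_i = (n_i/n_T)·P.
At X = 0.676: the mole-fraction product g(X) = Π y_i^ν_i = 4.654. Since Kp = g(X)·P^{2}, P = (Kp/g)^(1/2) = (67.5/4.654)^(1/2) = 3.81 atm.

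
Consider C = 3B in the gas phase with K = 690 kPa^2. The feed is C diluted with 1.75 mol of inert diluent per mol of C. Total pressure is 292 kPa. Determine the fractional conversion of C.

Basis: 1 mol C initially; let X = conversion of C. Extent ξ = X.
Moles: n_C = 1 − X; n_B = 3X; n_I = 1.75 (inert).
Summing: n_T = 2.75 + 2X.
Mole fractions y_i = n_i/n_T; K = p_B^3 / (p_C) with p_i = y_i·P.
This yields a degree-3 equation in X; solving on (0,1), X = 0.133.

X = 0.133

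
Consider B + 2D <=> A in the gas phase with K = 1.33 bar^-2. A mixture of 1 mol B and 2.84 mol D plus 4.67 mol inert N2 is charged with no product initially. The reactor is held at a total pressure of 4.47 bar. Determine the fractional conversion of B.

X = 0.581

Basis: 1 mol B initially; let X = conversion of B. Extent ξ = X.
Species balance: n_B = 1 − X; n_D = 2.84 − 2X; n_A = X; n_I = 4.67 (inert).
Summing: n_T = 8.51 − 2X.
With p_i = (n_i/n_T)P, K = p_A / (p_B p_D^2).
This yields a degree-3 equation in X; solving on (0,1), X = 0.581.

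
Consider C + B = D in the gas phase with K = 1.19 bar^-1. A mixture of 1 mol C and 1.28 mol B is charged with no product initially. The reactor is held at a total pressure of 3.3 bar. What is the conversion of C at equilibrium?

Let X = conversion of C (basis 1 mol C); extent of reaction ξ = X.
Moles: n_C = 1 − X; n_B = 1.28 − X; n_D = X.
Summing: n_T = 2.28 − X.
With p_i = (n_i/n_T)P, K = p_D / (p_C p_B).
Equating to 1.19 bar^-1 and solving on 0 < X < 1: X = 0.611.

X = 0.611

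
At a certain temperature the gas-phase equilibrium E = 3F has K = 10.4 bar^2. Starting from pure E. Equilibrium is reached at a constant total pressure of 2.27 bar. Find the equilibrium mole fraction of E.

y_E = 0.228

Take 1 mol E as basis and let X be its fractional conversion, so ξ = X.
Species balance: n_E = 1 − X; n_F = 3X.
Total moles n_T = 1 + 2X.
With p_i = (n_i/n_T)P, K = p_F^3 / (p_E).
Substituting and setting equal to 10.4 bar^2 gives a polynomial in X; the root in (0,1) is X = 0.530.
Then n_E = 0.47, n_T = 2.06, so y_E = 0.228.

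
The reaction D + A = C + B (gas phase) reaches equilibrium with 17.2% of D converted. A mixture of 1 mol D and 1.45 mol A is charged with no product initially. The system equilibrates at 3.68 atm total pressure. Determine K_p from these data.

K_p = 0.028

Basis: 1 mol D initially; let X = conversion of D. Extent ξ = X.
At extent ξ: n_D = 1 − X; n_A = 1.45 − X; n_C = X; n_B = X.
Total moles n_T = 2.45 (Δν = 0, constant).
At X = 0.172: n_D = 0.828, n_A = 1.28, n_C = 0.172, n_B = 0.172, n_T = 2.45.
p_i = (n_i/n_T)·P. K_p = p_C p_B / (p_D p_A) = 0.028.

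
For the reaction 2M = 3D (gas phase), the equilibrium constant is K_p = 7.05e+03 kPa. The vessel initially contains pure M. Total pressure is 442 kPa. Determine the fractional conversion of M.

X = 0.747

Take 1 mol M as basis and let X be its fractional conversion, so ξ = 0.5X.
Moles: n_M = 1 − X; n_D = 1.5X.
n_T = Σnᵢ = 1 + 0.5X.
y_i = n_i/n_T, p_i = y_i·P. K_p = p_D^3 / (p_M^2).
This yields a degree-3 equation in X; solving on (0,1), X = 0.747.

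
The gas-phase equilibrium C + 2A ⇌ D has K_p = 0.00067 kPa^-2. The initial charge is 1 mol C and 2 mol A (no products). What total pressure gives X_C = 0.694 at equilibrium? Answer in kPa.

P = 153 kPa

Let X = conversion of C (basis 1 mol C); extent of reaction ξ = X.
Mole table: n_C = 1 − X; n_A = 2 − 2X; n_D = X.
n_T = Σnᵢ = 3 − 2X.
K_p = p_D / (p_C p_A^2) with p_i = (n_i/n_T)·P.
At X = 0.694: the mole-fraction product g(X) = Π y_i^ν_i = 15.73. Since K_p = g(X)·P^{-2}, P = (g/K_p)^(1/2) = (15.73/0.00067)^(1/2) = 153 kPa.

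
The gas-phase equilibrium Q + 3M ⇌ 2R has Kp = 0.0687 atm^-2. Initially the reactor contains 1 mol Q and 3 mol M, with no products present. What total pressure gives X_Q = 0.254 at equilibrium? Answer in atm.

P = 2.34 atm

Take 1 mol Q as basis and let X be its fractional conversion, so ξ = X.
Species balance: n_Q = 1 − X; n_M = 3 − 3X; n_R = 2X.
n_T = Σnᵢ = 4 − 2X.
Kp = p_R^2 / (p_Q p_M^3) with p_i = (n_i/n_T)·P.
At X = 0.254: the mole-fraction product g(X) = Π y_i^ν_i = 0.3763. Since Kp = g(X)·P^{-2}, P = (g/Kp)^(1/2) = (0.3763/0.0687)^(1/2) = 2.34 atm.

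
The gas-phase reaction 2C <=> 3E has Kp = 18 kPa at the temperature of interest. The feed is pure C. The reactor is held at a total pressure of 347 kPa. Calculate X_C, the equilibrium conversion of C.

X = 0.218

Take 1 mol C as basis and let X be its fractional conversion, so ξ = 0.5X.
Moles: n_C = 1 − X; n_E = 1.5X.
Summing: n_T = 1 + 0.5X.
With p_i = (n_i/n_T)P, Kp = p_E^3 / (p_C^2).
This yields a degree-3 equation in X; solving on (0,1), X = 0.218.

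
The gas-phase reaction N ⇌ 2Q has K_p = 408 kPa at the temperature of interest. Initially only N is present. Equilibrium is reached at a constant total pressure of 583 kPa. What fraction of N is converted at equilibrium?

X = 0.386

Take 1 mol N as basis and let X be its fractional conversion, so ξ = X.
At extent ξ: n_N = 1 − X; n_Q = 2X.
n_T = Σnᵢ = 1 + X.
y_i = n_i/n_T, p_i = y_i·P. K_p = p_Q^2 / (p_N).
This yields a degree-2 equation in X; solving on (0,1), X = 0.386.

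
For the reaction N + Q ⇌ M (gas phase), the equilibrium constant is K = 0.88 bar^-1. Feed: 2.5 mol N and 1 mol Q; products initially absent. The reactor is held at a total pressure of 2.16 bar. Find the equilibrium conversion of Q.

X = 0.557

Take 1 mol Q as basis and let X be its fractional conversion, so ξ = X.
Moles: n_N = 2.5 − X; n_Q = 1 − X; n_M = X.
n_T = Σnᵢ = 3.5 − X.
y_i = n_i/n_T, p_i = y_i·P. K = p_M / (p_N p_Q).
Substituting and setting equal to 0.88 bar^-1 gives a polynomial in X; the root in (0,1) is X = 0.557.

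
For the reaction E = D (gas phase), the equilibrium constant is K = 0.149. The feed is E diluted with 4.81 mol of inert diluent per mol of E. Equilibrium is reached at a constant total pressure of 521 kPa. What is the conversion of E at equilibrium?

X = 0.130

Take 1 mol E as basis and let X be its fractional conversion, so ξ = X.
At extent ξ: n_E = 1 − X; n_D = X; n_I = 4.81 (inert).
Since Δν = 0, n_T = 5.81 throughout.
With p_i = (n_i/n_T)P, K = p_D / (p_E).
Setting this equal to 0.149 and taking the physical root (0 < X < 1) gives X = 0.130.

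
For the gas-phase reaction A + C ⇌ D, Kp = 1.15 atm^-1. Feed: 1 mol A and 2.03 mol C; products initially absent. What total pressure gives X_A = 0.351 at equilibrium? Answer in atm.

Basis: 1 mol A initially; let X = conversion of A. Extent ξ = X.
Moles: n_A = 1 − X; n_C = 2.03 − X; n_D = X.
n_T = Σnᵢ = 3.03 − X.
Kp = p_D / (p_A p_C) with p_i = (n_i/n_T)·P.
At X = 0.351: the mole-fraction product g(X) = Π y_i^ν_i = 0.8629. Since Kp = g(X)·P^{-1}, P = (g/Kp)^(1/1) = (0.8629/1.15)^(1/1) = 0.75 atm.

P = 0.75 atm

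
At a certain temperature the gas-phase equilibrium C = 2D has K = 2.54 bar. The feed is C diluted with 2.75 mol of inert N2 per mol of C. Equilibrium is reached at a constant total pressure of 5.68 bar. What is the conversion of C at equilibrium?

Basis: 1 mol C initially; let X = conversion of C. Extent ξ = X.
At extent ξ: n_C = 1 − X; n_D = 2X; n_I = 2.75 (inert).
n_T = Σnᵢ = 3.75 + X.
With p_i = (n_i/n_T)P, K = p_D^2 / (p_C).
Setting this equal to 2.54 bar and taking the physical root (0 < X < 1) gives X = 0.491.

X = 0.491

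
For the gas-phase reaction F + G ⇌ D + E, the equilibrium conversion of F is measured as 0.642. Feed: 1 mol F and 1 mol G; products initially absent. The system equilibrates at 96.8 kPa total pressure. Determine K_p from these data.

K_p = 3.22

Take 1 mol F as basis and let X be its fractional conversion, so ξ = X.
Moles: n_F = 1 − X; n_G = 1 − X; n_D = X; n_E = X.
Since Δν = 0, n_T = 2 throughout.
At X = 0.642: n_F = 0.358, n_G = 0.358, n_D = 0.642, n_E = 0.642, n_T = 2.
p_i = (n_i/n_T)·P. K_p = p_D p_E / (p_F p_G) = 3.22.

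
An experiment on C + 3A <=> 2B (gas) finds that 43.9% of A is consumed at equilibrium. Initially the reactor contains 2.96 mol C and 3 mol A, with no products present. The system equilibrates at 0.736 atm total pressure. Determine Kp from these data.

Kp = 3.06 atm^-2

Let X = conversion of A (basis 3 mol A); extent of reaction ξ = X.
Mole table: n_C = 2.96 − X; n_A = 3 − 3X; n_B = 2X.
n_T = Σnᵢ = 5.96 − 2X.
At X = 0.439: n_C = 2.52, n_A = 1.68, n_B = 0.878, n_T = 5.08.
p_i = (n_i/n_T)·P. Kp = p_B^2 / (p_C p_A^3) = 3.06 atm^-2.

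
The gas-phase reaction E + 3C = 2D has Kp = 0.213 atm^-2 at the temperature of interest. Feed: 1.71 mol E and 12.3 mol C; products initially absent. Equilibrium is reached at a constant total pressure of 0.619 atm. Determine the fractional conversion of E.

Take 1.71 mol E as basis and let X be its fractional conversion, so ξ = 1.71X.
Species balance: n_E = 1.71 − 1.71X; n_C = 12.3 − 5.13X; n_D = 3.42X.
Total moles n_T = 14 − 3.42X.
With p_i = (n_i/n_T)P, Kp = p_D^2 / (p_E p_C^3).
This yields a degree-4 equation in X; solving on (0,1), X = 0.260.

X = 0.260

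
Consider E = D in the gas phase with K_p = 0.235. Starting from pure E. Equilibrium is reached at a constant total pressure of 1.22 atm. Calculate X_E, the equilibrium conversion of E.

Basis: 1 mol E initially; let X = conversion of E. Extent ξ = X.
Species balance: n_E = 1 − X; n_D = X.
Total moles n_T = 1 (Δν = 0, constant).
With p_i = (n_i/n_T)P, K_p = p_D / (p_E).
Equating to 0.235 and solving on 0 < X < 1: X = 0.190.

X = 0.190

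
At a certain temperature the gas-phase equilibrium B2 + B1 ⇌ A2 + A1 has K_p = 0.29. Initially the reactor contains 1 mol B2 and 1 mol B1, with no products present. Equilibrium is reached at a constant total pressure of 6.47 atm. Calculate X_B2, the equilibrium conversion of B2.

Basis: 1 mol B2 initially; let X = conversion of B2. Extent ξ = X.
Species balance: n_B2 = 1 − X; n_B1 = 1 − X; n_A2 = X; n_A1 = X.
n_T stays at 2 (no change in mole number).
Mole fractions y_i = n_i/n_T; K_p = p_A2 p_A1 / (p_B2 p_B1) with p_i = y_i·P.
This yields a degree-2 equation in X; solving on (0,1), X = 0.350.

X = 0.350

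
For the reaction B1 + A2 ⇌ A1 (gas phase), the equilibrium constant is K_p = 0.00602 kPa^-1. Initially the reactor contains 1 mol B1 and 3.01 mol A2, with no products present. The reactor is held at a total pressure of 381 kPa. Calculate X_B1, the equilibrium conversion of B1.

Let X = conversion of B1 (basis 1 mol B1); extent of reaction ξ = X.
Species balance: n_B1 = 1 − X; n_A2 = 3.01 − X; n_A1 = X.
n_T = Σnᵢ = 4.01 − X.
y_i = n_i/n_T, p_i = y_i·P. K_p = p_A1 / (p_B1 p_A2).
Equating to 0.00602 kPa^-1 and solving on 0 < X < 1: X = 0.618.

X = 0.618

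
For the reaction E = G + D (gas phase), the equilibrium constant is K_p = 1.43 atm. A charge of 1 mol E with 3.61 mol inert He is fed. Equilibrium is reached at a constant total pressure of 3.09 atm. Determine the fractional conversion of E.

Take 1 mol E as basis and let X be its fractional conversion, so ξ = X.
Species balance: n_E = 1 − X; n_G = X; n_D = X; n_I = 3.61 (inert).
Summing: n_T = 4.61 + X.
Mole fractions y_i = n_i/n_T; K_p = p_G p_D / (p_E) with p_i = y_i·P.
Setting this equal to 1.43 atm and taking the physical root (0 < X < 1) gives X = 0.765.

X = 0.765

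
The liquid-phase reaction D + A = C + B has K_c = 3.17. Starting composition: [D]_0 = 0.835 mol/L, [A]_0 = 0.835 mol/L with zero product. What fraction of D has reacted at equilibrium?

X = 0.640

Let X = conversion of D; extent ξ = 0.835·X mol/L.
Concentrations: [D] = 0.835 − 0.835X; [A] = 0.835 − 0.835X; [C] = 0.835X; [B] = 0.835X.
K_c = [C] [B] / ([D] [A]).
Equating to 3.17: the physical root is X = 0.640.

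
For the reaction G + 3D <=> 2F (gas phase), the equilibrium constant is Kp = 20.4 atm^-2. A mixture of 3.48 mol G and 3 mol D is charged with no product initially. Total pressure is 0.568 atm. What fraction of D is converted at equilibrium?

Basis: 3 mol D initially; let X = conversion of D. Extent ξ = X.
Species balance: n_G = 3.48 − X; n_D = 3 − 3X; n_F = 2X.
Summing: n_T = 6.48 − 2X.
Mole fractions y_i = n_i/n_T; Kp = p_F^2 / (p_G p_D^3) with p_i = y_i·P.
Setting this equal to 20.4 atm^-2 and taking the physical root (0 < X < 1) gives X = 0.580.

X = 0.580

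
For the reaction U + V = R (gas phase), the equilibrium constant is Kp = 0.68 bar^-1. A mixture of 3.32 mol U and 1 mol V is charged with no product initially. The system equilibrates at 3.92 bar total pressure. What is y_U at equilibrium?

y_U = 0.727

Basis: 1 mol V initially; let X = conversion of V. Extent ξ = X.
At extent ξ: n_U = 3.32 − X; n_V = 1 − X; n_R = X.
Total moles n_T = 4.32 − X.
Mole fractions y_i = n_i/n_T; Kp = p_R / (p_U p_V) with p_i = y_i·P.
Setting this equal to 0.68 bar^-1 and taking the physical root (0 < X < 1) gives X = 0.660.
Then n_U = 2.66, n_T = 3.66, so y_U = 0.727.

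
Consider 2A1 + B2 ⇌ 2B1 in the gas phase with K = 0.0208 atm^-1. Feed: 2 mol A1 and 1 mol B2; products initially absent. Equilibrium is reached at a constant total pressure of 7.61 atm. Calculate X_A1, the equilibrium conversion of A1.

Basis: 2 mol A1 initially; let X = conversion of A1. Extent ξ = X.
At extent ξ: n_A1 = 2 − 2X; n_B2 = 1 − X; n_B1 = 2X.
Summing: n_T = 3 − X.
With p_i = (n_i/n_T)P, K = p_B1^2 / (p_A1^2 p_B2).
Substituting and setting equal to 0.0208 atm^-1 gives a polynomial in X; the root in (0,1) is X = 0.177.

X = 0.177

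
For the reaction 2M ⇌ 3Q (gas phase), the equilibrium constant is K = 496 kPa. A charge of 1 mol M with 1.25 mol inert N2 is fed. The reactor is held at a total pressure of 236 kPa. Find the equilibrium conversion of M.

Let X = conversion of M (basis 1 mol M); extent of reaction ξ = 0.5X.
Mole table: n_M = 1 − X; n_Q = 1.5X; n_I = 1.25 (inert).
Total moles n_T = 2.25 + 0.5X.
y_i = n_i/n_T, p_i = y_i·P. K = p_Q^3 / (p_M^2).
This yields a degree-3 equation in X; solving on (0,1), X = 0.616.

X = 0.616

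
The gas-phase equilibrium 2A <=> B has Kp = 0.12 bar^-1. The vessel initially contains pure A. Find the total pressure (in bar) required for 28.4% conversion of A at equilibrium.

P = 1.98 bar

Basis: 1 mol A initially; let X = conversion of A. Extent ξ = 0.5X.
At extent ξ: n_A = 1 − X; n_B = 0.5X.
Summing: n_T = 1 − 0.5X.
Kp = p_B / (p_A^2) with p_i = (n_i/n_T)·P.
At X = 0.284: the mole-fraction product g(X) = Π y_i^ν_i = 0.2377. Since Kp = g(X)·P^{-1}, P = (g/Kp)^(1/1) = (0.2377/0.12)^(1/1) = 1.98 bar.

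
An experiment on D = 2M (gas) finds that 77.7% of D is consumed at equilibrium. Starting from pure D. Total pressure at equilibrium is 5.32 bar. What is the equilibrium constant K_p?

Take 1 mol D as basis and let X be its fractional conversion, so ξ = X.
Mole table: n_D = 1 − X; n_M = 2X.
n_T = Σnᵢ = 1 + X.
At X = 0.777: n_D = 0.223, n_M = 1.55, n_T = 1.78.
p_i = (n_i/n_T)·P. K_p = p_M^2 / (p_D) = 32.4 bar.

K_p = 32.4 bar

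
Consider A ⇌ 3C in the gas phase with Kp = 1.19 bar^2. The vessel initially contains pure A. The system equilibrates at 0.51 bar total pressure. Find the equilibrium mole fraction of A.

y_A = 0.139

Basis: 1 mol A initially; let X = conversion of A. Extent ξ = X.
Species balance: n_A = 1 − X; n_C = 3X.
n_T = Σnᵢ = 1 + 2X.
Mole fractions y_i = n_i/n_T; Kp = p_C^3 / (p_A) with p_i = y_i·P.
Equating to 1.19 bar^2 and solving on 0 < X < 1: X = 0.673.
Then n_A = 0.327, n_T = 2.35, so y_A = 0.139.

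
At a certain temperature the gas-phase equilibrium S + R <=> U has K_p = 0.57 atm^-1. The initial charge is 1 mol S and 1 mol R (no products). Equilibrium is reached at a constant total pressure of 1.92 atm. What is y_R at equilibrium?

Take 1 mol S as basis and let X be its fractional conversion, so ξ = X.
Species balance: n_S = 1 − X; n_R = 1 − X; n_U = X.
Total moles n_T = 2 − X.
With p_i = (n_i/n_T)P, K_p = p_U / (p_S p_R).
Setting this equal to 0.57 atm^-1 and taking the physical root (0 < X < 1) gives X = 0.309.
Then n_R = 0.691, n_T = 1.69, so y_R = 0.409.

y_R = 0.409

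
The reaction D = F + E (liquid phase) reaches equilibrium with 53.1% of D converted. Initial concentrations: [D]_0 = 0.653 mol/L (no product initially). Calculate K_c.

Let X = conversion of D.
Concentrations: [D] = 0.653 − 0.653X; [F] = 0.653X; [E] = 0.653X.
At X = 0.531: [D] = 0.306, [F] = 0.347, [E] = 0.347.
K_c = [F] [E] / ([D]) = 0.393 mol/L.

K_c = 0.393 mol/L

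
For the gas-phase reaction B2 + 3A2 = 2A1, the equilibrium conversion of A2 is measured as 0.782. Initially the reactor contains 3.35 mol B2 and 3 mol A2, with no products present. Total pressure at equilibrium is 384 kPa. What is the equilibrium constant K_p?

K_p = 0.000529 kPa^-2

Take 3 mol A2 as basis and let X be its fractional conversion, so ξ = X.
Species balance: n_B2 = 3.35 − X; n_A2 = 3 − 3X; n_A1 = 2X.
Total moles n_T = 6.35 − 2X.
At X = 0.782: n_B2 = 2.57, n_A2 = 0.654, n_A1 = 1.56, n_T = 4.79.
p_i = (n_i/n_T)·P. K_p = p_A1^2 / (p_B2 p_A2^3) = 0.000529 kPa^-2.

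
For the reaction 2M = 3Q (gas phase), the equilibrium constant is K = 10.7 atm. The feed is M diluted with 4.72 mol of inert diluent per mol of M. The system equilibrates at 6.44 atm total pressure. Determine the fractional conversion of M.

Take 1 mol M as basis and let X be its fractional conversion, so ξ = 0.5X.
Moles: n_M = 1 − X; n_Q = 1.5X; n_I = 4.72 (inert).
Summing: n_T = 5.72 + 0.5X.
With p_i = (n_i/n_T)P, K = p_Q^3 / (p_M^2).
Substituting and setting equal to 10.7 atm gives a polynomial in X; the root in (0,1) is X = 0.677.

X = 0.677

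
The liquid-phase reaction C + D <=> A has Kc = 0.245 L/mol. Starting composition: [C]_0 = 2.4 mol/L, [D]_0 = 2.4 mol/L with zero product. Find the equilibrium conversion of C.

X = 0.293

Let X = conversion of C; extent ξ = 2.4·X mol/L.
Concentrations: [C] = 2.4 − 2.4X; [D] = 2.4 − 2.4X; [A] = 2.4X.
Kc = [A] / ([C] [D]).
This equals 0.245 at X = 0.293 (the root in 0 < X < 1).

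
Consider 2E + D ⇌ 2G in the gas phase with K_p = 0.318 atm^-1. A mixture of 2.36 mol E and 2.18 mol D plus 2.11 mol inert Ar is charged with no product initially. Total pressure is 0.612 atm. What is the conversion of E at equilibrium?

X = 0.196

Take 2.36 mol E as basis and let X be its fractional conversion, so ξ = 1.18X.
Species balance: n_E = 2.36 − 2.36X; n_D = 2.18 − 1.18X; n_G = 2.36X; n_I = 2.11 (inert).
n_T = Σnᵢ = 6.65 − 1.18X.
Mole fractions y_i = n_i/n_T; K_p = p_G^2 / (p_E^2 p_D) with p_i = y_i·P.
This yields a degree-3 equation in X; solving on (0,1), X = 0.196.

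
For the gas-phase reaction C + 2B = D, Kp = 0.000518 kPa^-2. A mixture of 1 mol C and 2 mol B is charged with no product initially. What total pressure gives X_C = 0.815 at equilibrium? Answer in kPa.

P = 341 kPa

Let X = conversion of C (basis 1 mol C); extent of reaction ξ = X.
At extent ξ: n_C = 1 − X; n_B = 2 − 2X; n_D = X.
Summing: n_T = 3 − 2X.
Kp = p_D / (p_C p_B^2) with p_i = (n_i/n_T)·P.
At X = 0.815: the mole-fraction product g(X) = Π y_i^ν_i = 60.4. Since Kp = g(X)·P^{-2}, P = (g/Kp)^(1/2) = (60.4/0.000518)^(1/2) = 341 kPa.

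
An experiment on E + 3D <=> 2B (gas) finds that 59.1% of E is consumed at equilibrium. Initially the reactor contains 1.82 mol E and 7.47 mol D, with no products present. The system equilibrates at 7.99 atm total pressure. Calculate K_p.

K_p = 0.065 atm^-2

Take 1.82 mol E as basis and let X be its fractional conversion, so ξ = 1.82X.
Mole table: n_E = 1.82 − 1.82X; n_D = 7.47 − 5.46X; n_B = 3.64X.
Total moles n_T = 9.29 − 3.64X.
At X = 0.591: n_E = 0.744, n_D = 4.24, n_B = 2.15, n_T = 7.14.
p_i = (n_i/n_T)·P. K_p = p_B^2 / (p_E p_D^3) = 0.065 atm^-2.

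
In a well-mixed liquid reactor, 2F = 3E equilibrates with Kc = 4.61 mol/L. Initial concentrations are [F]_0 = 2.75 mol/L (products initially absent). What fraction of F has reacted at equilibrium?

Let X = conversion of F; extent ξ = 2.75X/2 mol/L.
Concentrations: [F] = 2.75 − 2.75X; [E] = 4.12X.
Kc = [E]^3 / ([F]^2).
Equating to 4.61 mol/L: the physical root is X = 0.499.

X = 0.499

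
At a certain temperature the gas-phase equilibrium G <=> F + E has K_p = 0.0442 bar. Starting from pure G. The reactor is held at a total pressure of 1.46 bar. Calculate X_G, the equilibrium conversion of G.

X = 0.171

Basis: 1 mol G initially; let X = conversion of G. Extent ξ = X.
Mole table: n_G = 1 − X; n_F = X; n_E = X.
Total moles n_T = 1 + X.
y_i = n_i/n_T, p_i = y_i·P. K_p = p_F p_E / (p_G).
Equating to 0.0442 bar and solving on 0 < X < 1: X = 0.171.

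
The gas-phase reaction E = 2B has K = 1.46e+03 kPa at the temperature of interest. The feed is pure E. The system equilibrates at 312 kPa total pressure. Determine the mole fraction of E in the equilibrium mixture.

Take 1 mol E as basis and let X be its fractional conversion, so ξ = X.
Mole table: n_E = 1 − X; n_B = 2X.
n_T = Σnᵢ = 1 + X.
y_i = n_i/n_T, p_i = y_i·P. K = p_B^2 / (p_E).
Setting this equal to 1.46e+03 kPa and taking the physical root (0 < X < 1) gives X = 0.734.
Then n_E = 0.266, n_T = 1.73, so y_E = 0.153.

y_E = 0.153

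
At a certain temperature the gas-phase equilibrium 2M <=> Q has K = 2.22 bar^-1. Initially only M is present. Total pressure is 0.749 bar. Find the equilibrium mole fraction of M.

y_M = 0.531

Take 1 mol M as basis and let X be its fractional conversion, so ξ = 0.5X.
Moles: n_M = 1 − X; n_Q = 0.5X.
Total moles n_T = 1 − 0.5X.
y_i = n_i/n_T, p_i = y_i·P. K = p_Q / (p_M^2).
This yields a degree-2 equation in X; solving on (0,1), X = 0.638.
Then n_M = 0.362, n_T = 0.681, so y_M = 0.531.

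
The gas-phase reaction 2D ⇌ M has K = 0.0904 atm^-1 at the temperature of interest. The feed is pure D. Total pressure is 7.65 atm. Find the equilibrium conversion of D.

Take 1 mol D as basis and let X be its fractional conversion, so ξ = 0.5X.
Moles: n_D = 1 − X; n_M = 0.5X.
n_T = Σnᵢ = 1 − 0.5X.
Mole fractions y_i = n_i/n_T; K = p_M / (p_D^2) with p_i = y_i·P.
Setting this equal to 0.0904 atm^-1 and taking the physical root (0 < X < 1) gives X = 0.485.

X = 0.485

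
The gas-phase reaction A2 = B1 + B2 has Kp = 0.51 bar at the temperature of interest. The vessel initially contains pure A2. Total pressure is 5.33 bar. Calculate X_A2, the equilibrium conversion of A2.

X = 0.296

Take 1 mol A2 as basis and let X be its fractional conversion, so ξ = X.
Mole table: n_A2 = 1 − X; n_B1 = X; n_B2 = X.
n_T = Σnᵢ = 1 + X.
y_i = n_i/n_T, p_i = y_i·P. Kp = p_B1 p_B2 / (p_A2).
Setting this equal to 0.51 bar and taking the physical root (0 < X < 1) gives X = 0.296.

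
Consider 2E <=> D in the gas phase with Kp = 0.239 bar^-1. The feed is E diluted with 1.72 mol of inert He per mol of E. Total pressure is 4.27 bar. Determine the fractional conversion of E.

Basis: 1 mol E initially; let X = conversion of E. Extent ξ = 0.5X.
Species balance: n_E = 1 − X; n_D = 0.5X; n_I = 1.72 (inert).
Total moles n_T = 2.72 − 0.5X.
y_i = n_i/n_T, p_i = y_i·P. Kp = p_D / (p_E^2).
This yields a degree-2 equation in X; solving on (0,1), X = 0.344.

X = 0.344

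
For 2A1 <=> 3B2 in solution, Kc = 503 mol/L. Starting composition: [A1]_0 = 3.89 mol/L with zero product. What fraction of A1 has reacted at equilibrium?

X = 0.869

Let X = conversion of A1; extent ξ = 3.89X/2 mol/L.
Concentrations: [A1] = 3.89 − 3.89X; [B2] = 5.83X.
Kc = [B2]^3 / ([A1]^2).
Setting equal to 503 and solving for X on (0,1) gives X = 0.869.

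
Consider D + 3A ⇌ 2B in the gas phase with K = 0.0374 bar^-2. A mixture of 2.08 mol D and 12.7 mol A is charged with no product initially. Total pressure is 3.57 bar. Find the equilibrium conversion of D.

Let X = conversion of D (basis 2.08 mol D); extent of reaction ξ = 2.08X.
Moles: n_D = 2.08 − 2.08X; n_A = 12.7 − 6.24X; n_B = 4.16X.
Total moles n_T = 14.8 − 4.16X.
y_i = n_i/n_T, p_i = y_i·P. K = p_B^2 / (p_D p_A^3).
Substituting and setting equal to 0.0374 bar^-2 gives a polynomial in X; the root in (0,1) is X = 0.437.

X = 0.437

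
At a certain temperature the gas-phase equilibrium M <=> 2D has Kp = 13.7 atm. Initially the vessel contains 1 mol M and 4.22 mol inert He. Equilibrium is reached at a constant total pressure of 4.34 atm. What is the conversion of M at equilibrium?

Let X = conversion of M (basis 1 mol M); extent of reaction ξ = X.
Moles: n_M = 1 − X; n_D = 2X; n_I = 4.22 (inert).
Summing: n_T = 5.22 + X.
Mole fractions y_i = n_i/n_T; Kp = p_D^2 / (p_M) with p_i = y_i·P.
This yields a degree-2 equation in X; solving on (0,1), X = 0.849.

X = 0.849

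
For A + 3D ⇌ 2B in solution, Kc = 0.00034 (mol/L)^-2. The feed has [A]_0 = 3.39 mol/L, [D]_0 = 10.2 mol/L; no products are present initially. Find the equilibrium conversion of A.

X = 0.125

Let X = conversion of A; extent ξ = 3.39·X mol/L.
Concentrations: [A] = 3.39 − 3.39X; [D] = 10.2 − 10.2X; [B] = 6.78X.
Kc = [B]^2 / ([A] [D]^3).
Setting equal to 0.00034 and solving for X on (0,1) gives X = 0.125.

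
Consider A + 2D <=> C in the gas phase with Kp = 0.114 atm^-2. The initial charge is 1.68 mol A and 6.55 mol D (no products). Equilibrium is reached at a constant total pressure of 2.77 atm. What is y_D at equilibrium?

Let X = conversion of A (basis 1.68 mol A); extent of reaction ξ = 1.68X.
Mole table: n_A = 1.68 − 1.68X; n_D = 6.55 − 3.36X; n_C = 1.68X.
Total moles n_T = 8.23 − 3.36X.
Mole fractions y_i = n_i/n_T; Kp = p_C / (p_A p_D^2) with p_i = y_i·P.
Setting this equal to 0.114 atm^-2 and taking the physical root (0 < X < 1) gives X = 0.338.
Then n_D = 5.42, n_T = 7.1, so y_D = 0.763.

y_D = 0.763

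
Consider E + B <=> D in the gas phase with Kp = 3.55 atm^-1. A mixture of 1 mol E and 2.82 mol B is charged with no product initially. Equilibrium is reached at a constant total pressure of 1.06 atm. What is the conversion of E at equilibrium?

X = 0.718

Let X = conversion of E (basis 1 mol E); extent of reaction ξ = X.
At extent ξ: n_E = 1 − X; n_B = 2.82 − X; n_D = X.
Total moles n_T = 3.82 − X.
y_i = n_i/n_T, p_i = y_i·P. Kp = p_D / (p_E p_B).
Substituting and setting equal to 3.55 atm^-1 gives a polynomial in X; the root in (0,1) is X = 0.718.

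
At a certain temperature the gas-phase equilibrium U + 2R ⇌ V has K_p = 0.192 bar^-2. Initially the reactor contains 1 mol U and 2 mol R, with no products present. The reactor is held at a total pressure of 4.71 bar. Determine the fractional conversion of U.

Let X = conversion of U (basis 1 mol U); extent of reaction ξ = X.
Species balance: n_U = 1 − X; n_R = 2 − 2X; n_V = X.
Summing: n_T = 3 − 2X.
With p_i = (n_i/n_T)P, K_p = p_V / (p_U p_R^2).
Substituting and setting equal to 0.192 bar^-2 gives a polynomial in X; the root in (0,1) is X = 0.510.

X = 0.510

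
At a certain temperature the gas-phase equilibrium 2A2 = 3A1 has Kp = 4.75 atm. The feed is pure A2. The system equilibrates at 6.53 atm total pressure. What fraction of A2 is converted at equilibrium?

Take 1 mol A2 as basis and let X be its fractional conversion, so ξ = 0.5X.
At extent ξ: n_A2 = 1 − X; n_A1 = 1.5X.
Summing: n_T = 1 + 0.5X.
With p_i = (n_i/n_T)P, Kp = p_A1^3 / (p_A2^2).
Equating to 4.75 atm and solving on 0 < X < 1: X = 0.437.

X = 0.437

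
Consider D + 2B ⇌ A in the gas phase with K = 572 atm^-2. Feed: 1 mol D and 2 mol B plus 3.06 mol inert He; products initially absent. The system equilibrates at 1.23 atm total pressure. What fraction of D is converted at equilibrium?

X = 0.833

Take 1 mol D as basis and let X be its fractional conversion, so ξ = X.
Mole table: n_D = 1 − X; n_B = 2 − 2X; n_A = X; n_I = 3.06 (inert).
Summing: n_T = 6.06 − 2X.
With p_i = (n_i/n_T)P, K = p_A / (p_D p_B^2).
Equating to 572 atm^-2 and solving on 0 < X < 1: X = 0.833.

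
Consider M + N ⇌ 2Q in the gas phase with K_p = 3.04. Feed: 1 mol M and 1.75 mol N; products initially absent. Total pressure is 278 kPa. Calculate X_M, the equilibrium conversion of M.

Take 1 mol M as basis and let X be its fractional conversion, so ξ = X.
Moles: n_M = 1 − X; n_N = 1.75 − X; n_Q = 2X.
Since Δν = 0, n_T = 2.75 throughout.
Mole fractions y_i = n_i/n_T; K_p = p_Q^2 / (p_M p_N) with p_i = y_i·P.
This yields a degree-2 equation in X; solving on (0,1), X = 0.596.

X = 0.596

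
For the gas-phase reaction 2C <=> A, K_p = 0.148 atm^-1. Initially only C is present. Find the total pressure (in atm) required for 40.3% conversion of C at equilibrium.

Basis: 1 mol C initially; let X = conversion of C. Extent ξ = 0.5X.
Moles: n_C = 1 − X; n_A = 0.5X.
Total moles n_T = 1 − 0.5X.
K_p = p_A / (p_C^2) with p_i = (n_i/n_T)·P.
At X = 0.403: the mole-fraction product g(X) = Π y_i^ν_i = 0.4514. Since K_p = g(X)·P^{-1}, P = (g/K_p)^(1/1) = (0.4514/0.148)^(1/1) = 3.05 atm.

P = 3.05 atm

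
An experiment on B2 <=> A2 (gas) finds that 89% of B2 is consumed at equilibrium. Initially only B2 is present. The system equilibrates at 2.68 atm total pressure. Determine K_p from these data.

Take 1 mol B2 as basis and let X be its fractional conversion, so ξ = X.
Species balance: n_B2 = 1 − X; n_A2 = X.
n_T stays at 1 (no change in mole number).
At X = 0.89: n_B2 = 0.11, n_A2 = 0.89, n_T = 1.
p_i = (n_i/n_T)·P. K_p = p_A2 / (p_B2) = 8.09.

K_p = 8.09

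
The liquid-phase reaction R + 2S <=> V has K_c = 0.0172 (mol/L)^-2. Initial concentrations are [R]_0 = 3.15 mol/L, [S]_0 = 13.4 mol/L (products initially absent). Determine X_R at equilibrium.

Let X = conversion of R; extent ξ = 3.15·X mol/L.
Concentrations: [R] = 3.15 − 3.15X; [S] = 13.4 − 6.3X; [V] = 3.15X.
K_c = [V] / ([R] [S]^2).
Solving K_c = 0.0172 for X ∈ (0,1): X = 0.611.

X = 0.611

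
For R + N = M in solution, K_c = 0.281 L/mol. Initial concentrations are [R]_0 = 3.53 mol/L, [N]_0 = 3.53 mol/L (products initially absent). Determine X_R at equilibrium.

Let X = conversion of R; extent ξ = 3.53·X mol/L.
Concentrations: [R] = 3.53 − 3.53X; [N] = 3.53 − 3.53X; [M] = 3.53X.
K_c = [M] / ([R] [N]).
Solving K_c = 0.281 for X ∈ (0,1): X = 0.381.

X = 0.381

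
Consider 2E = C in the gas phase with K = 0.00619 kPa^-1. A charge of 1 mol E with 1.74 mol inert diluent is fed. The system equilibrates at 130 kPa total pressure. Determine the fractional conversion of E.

Take 1 mol E as basis and let X be its fractional conversion, so ξ = 0.5X.
Mole table: n_E = 1 − X; n_C = 0.5X; n_I = 1.74 (inert).
Total moles n_T = 2.74 − 0.5X.
y_i = n_i/n_T, p_i = y_i·P. K = p_C / (p_E^2).
Substituting and setting equal to 0.00619 kPa^-1 gives a polynomial in X; the root in (0,1) is X = 0.302.

X = 0.302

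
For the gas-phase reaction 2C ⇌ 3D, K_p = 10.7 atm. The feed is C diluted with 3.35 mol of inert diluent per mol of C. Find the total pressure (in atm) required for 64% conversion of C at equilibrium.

Let X = conversion of C (basis 1 mol C); extent of reaction ξ = 0.5X.
Moles: n_C = 1 − X; n_D = 1.5X; n_I = 3.35 (inert).
Summing: n_T = 4.35 + 0.5X.
K_p = p_D^3 / (p_C^2) with p_i = (n_i/n_T)·P.
At X = 0.64: the mole-fraction product g(X) = Π y_i^ν_i = 1.462. Since K_p = g(X)·P^{1}, P = (K_p/g)^(1/1) = (10.7/1.462)^(1/1) = 7.32 atm.

P = 7.32 atm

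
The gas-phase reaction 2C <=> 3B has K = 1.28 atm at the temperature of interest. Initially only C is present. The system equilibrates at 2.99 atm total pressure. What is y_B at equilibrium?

y_B = 0.485

Take 1 mol C as basis and let X be its fractional conversion, so ξ = 0.5X.
Mole table: n_C = 1 − X; n_B = 1.5X.
Summing: n_T = 1 + 0.5X.
Mole fractions y_i = n_i/n_T; K = p_B^3 / (p_C^2) with p_i = y_i·P.
Equating to 1.28 atm and solving on 0 < X < 1: X = 0.385.
Then n_B = 0.578, n_T = 1.19, so y_B = 0.485.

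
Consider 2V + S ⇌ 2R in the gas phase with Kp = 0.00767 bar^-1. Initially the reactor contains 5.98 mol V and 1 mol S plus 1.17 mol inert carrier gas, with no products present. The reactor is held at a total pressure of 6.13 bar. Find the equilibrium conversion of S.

X = 0.193

Take 1 mol S as basis and let X be its fractional conversion, so ξ = X.
Moles: n_V = 5.98 − 2X; n_S = 1 − X; n_R = 2X; n_I = 1.17 (inert).
Total moles n_T = 8.15 − X.
With p_i = (n_i/n_T)P, Kp = p_R^2 / (p_V^2 p_S).
Equating to 0.00767 bar^-1 and solving on 0 < X < 1: X = 0.193.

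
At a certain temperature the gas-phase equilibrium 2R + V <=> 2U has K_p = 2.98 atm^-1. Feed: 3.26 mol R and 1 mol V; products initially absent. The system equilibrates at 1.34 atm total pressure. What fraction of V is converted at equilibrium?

X = 0.633

Basis: 1 mol V initially; let X = conversion of V. Extent ξ = X.
Species balance: n_R = 3.26 − 2X; n_V = 1 − X; n_U = 2X.
Summing: n_T = 4.26 − X.
y_i = n_i/n_T, p_i = y_i·P. K_p = p_U^2 / (p_R^2 p_V).
This yields a degree-3 equation in X; solving on (0,1), X = 0.633.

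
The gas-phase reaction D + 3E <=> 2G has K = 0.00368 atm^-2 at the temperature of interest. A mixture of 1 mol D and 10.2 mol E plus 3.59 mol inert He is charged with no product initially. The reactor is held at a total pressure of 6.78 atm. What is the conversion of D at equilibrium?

Take 1 mol D as basis and let X be its fractional conversion, so ξ = X.
Moles: n_D = 1 − X; n_E = 10.2 − 3X; n_G = 2X; n_I = 3.59 (inert).
n_T = Σnᵢ = 14.8 − 2X.
y_i = n_i/n_T, p_i = y_i·P. K = p_G^2 / (p_D p_E^3).
Setting this equal to 0.00368 atm^-2 and taking the physical root (0 < X < 1) gives X = 0.332.

X = 0.332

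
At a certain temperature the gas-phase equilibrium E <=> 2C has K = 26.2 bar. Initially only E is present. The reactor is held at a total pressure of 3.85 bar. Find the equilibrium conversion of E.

Let X = conversion of E (basis 1 mol E); extent of reaction ξ = X.
Moles: n_E = 1 − X; n_C = 2X.
Summing: n_T = 1 + X.
y_i = n_i/n_T, p_i = y_i·P. K = p_C^2 / (p_E).
Substituting and setting equal to 26.2 bar gives a polynomial in X; the root in (0,1) is X = 0.794.

X = 0.794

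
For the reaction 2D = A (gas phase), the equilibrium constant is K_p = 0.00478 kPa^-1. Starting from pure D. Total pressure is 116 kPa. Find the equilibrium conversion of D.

Let X = conversion of D (basis 1 mol D); extent of reaction ξ = 0.5X.
At extent ξ: n_D = 1 − X; n_A = 0.5X.
n_T = Σnᵢ = 1 − 0.5X.
With p_i = (n_i/n_T)P, K_p = p_A / (p_D^2).
Equating to 0.00478 kPa^-1 and solving on 0 < X < 1: X = 0.443.

X = 0.443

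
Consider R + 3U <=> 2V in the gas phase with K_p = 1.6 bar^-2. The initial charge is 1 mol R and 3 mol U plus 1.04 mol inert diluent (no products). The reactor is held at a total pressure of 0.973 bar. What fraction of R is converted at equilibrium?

X = 0.329

Let X = conversion of R (basis 1 mol R); extent of reaction ξ = X.
Species balance: n_R = 1 − X; n_U = 3 − 3X; n_V = 2X; n_I = 1.04 (inert).
n_T = Σnᵢ = 5.04 − 2X.
Mole fractions y_i = n_i/n_T; K_p = p_V^2 / (p_R p_U^3) with p_i = y_i·P.
Substituting and setting equal to 1.6 bar^-2 gives a polynomial in X; the root in (0,1) is X = 0.329.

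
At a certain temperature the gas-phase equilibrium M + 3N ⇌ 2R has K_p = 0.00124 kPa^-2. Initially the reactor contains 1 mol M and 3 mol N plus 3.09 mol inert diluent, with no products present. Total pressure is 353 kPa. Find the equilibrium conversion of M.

Let X = conversion of M (basis 1 mol M); extent of reaction ξ = X.
At extent ξ: n_M = 1 − X; n_N = 3 − 3X; n_R = 2X; n_I = 3.09 (inert).
Total moles n_T = 7.09 − 2X.
y_i = n_i/n_T, p_i = y_i·P. K_p = p_R^2 / (p_M p_N^3).
This yields a degree-4 equation in X; solving on (0,1), X = 0.657.

X = 0.657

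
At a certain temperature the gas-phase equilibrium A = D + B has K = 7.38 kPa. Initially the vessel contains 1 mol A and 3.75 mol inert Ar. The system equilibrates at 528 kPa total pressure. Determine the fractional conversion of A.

X = 0.231

Let X = conversion of A (basis 1 mol A); extent of reaction ξ = X.
Mole table: n_A = 1 − X; n_D = X; n_B = X; n_I = 3.75 (inert).
n_T = Σnᵢ = 4.75 + X.
y_i = n_i/n_T, p_i = y_i·P. K = p_D p_B / (p_A).
Equating to 7.38 kPa and solving on 0 < X < 1: X = 0.231.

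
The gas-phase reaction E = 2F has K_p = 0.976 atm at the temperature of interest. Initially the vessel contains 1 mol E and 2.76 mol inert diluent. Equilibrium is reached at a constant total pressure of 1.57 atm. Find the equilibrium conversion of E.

X = 0.549

Let X = conversion of E (basis 1 mol E); extent of reaction ξ = X.
Moles: n_E = 1 − X; n_F = 2X; n_I = 2.76 (inert).
Total moles n_T = 3.76 + X.
Mole fractions y_i = n_i/n_T; K_p = p_F^2 / (p_E) with p_i = y_i·P.
Setting this equal to 0.976 atm and taking the physical root (0 < X < 1) gives X = 0.549.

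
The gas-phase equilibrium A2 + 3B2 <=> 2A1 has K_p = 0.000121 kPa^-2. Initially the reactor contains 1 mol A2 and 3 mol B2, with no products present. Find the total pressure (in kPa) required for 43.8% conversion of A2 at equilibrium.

Take 1 mol A2 as basis and let X be its fractional conversion, so ξ = X.
Moles: n_A2 = 1 − X; n_B2 = 3 − 3X; n_A1 = 2X.
Total moles n_T = 4 − 2X.
K_p = p_A1^2 / (p_A2 p_B2^3) with p_i = (n_i/n_T)·P.
At X = 0.438: the mole-fraction product g(X) = Π y_i^ν_i = 2.78. Since K_p = g(X)·P^{-2}, P = (g/K_p)^(1/2) = (2.78/0.000121)^(1/2) = 152 kPa.

P = 152 kPa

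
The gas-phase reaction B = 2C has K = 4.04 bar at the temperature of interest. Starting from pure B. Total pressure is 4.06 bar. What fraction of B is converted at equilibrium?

X = 0.446

Let X = conversion of B (basis 1 mol B); extent of reaction ξ = X.
Mole table: n_B = 1 − X; n_C = 2X.
Total moles n_T = 1 + X.
y_i = n_i/n_T, p_i = y_i·P. K = p_C^2 / (p_B).
Substituting and setting equal to 4.04 bar gives a polynomial in X; the root in (0,1) is X = 0.446.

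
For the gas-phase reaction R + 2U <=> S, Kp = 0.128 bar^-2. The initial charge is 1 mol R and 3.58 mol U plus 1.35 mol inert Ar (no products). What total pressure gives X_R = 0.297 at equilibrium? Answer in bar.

P = 3.25 bar

Take 1 mol R as basis and let X be its fractional conversion, so ξ = X.
Mole table: n_R = 1 − X; n_U = 3.58 − 2X; n_S = X; n_I = 1.35 (inert).
n_T = Σnᵢ = 5.93 − 2X.
Kp = p_S / (p_R p_U^2) with p_i = (n_i/n_T)·P.
At X = 0.297: the mole-fraction product g(X) = Π y_i^ν_i = 1.349. Since Kp = g(X)·P^{-2}, P = (g/Kp)^(1/2) = (1.349/0.128)^(1/2) = 3.25 bar.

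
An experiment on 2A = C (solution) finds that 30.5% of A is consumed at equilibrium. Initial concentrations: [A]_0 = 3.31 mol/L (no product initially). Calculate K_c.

Let X = conversion of A.
Concentrations: [A] = 3.31 − 3.31X; [C] = 1.66X.
At X = 0.305: [A] = 2.3, [C] = 0.505.
K_c = [C] / ([A]^2) = 0.0954 L/mol.

K_c = 0.0954 L/mol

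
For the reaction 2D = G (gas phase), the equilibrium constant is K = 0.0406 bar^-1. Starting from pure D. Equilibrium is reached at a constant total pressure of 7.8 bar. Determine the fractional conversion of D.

X = 0.336

Let X = conversion of D (basis 1 mol D); extent of reaction ξ = 0.5X.
Moles: n_D = 1 − X; n_G = 0.5X.
Summing: n_T = 1 − 0.5X.
With p_i = (n_i/n_T)P, K = p_G / (p_D^2).
Setting this equal to 0.0406 bar^-1 and taking the physical root (0 < X < 1) gives X = 0.336.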